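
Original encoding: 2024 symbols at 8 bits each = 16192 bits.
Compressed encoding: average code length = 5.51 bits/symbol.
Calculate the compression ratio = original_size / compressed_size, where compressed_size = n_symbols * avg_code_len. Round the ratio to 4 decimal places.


original_size = n_symbols * orig_bits = 2024 * 8 = 16192 bits
compressed_size = n_symbols * avg_code_len = 2024 * 5.51 = 11152.24 bits
ratio = original_size / compressed_size = 16192 / 11152.24 = 1.4519

Compression ratio = 1.4519


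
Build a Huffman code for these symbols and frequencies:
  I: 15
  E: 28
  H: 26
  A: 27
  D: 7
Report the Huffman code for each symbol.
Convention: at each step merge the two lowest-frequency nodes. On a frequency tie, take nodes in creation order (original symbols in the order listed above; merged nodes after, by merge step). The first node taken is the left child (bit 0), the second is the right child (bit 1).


Huffman tree construction:
Step 1: Merge D(7) + I(15) = 22
Step 2: Merge (D+I)(22) + H(26) = 48
Step 3: Merge A(27) + E(28) = 55
Step 4: Merge ((D+I)+H)(48) + (A+E)(55) = 103
Read each symbol's code off the tree from the root (left child = 0, right child = 1).

Codes:
  I: 001 (length 3)
  E: 11 (length 2)
  H: 01 (length 2)
  A: 10 (length 2)
  D: 000 (length 3)
Average code length: 228/103 = 2.2136 bits/symbol


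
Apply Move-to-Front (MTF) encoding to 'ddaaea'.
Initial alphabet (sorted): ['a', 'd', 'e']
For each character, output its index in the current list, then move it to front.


MTF encoding:
'd': index 1 in ['a', 'd', 'e'] -> ['d', 'a', 'e']
'd': index 0 in ['d', 'a', 'e'] -> ['d', 'a', 'e']
'a': index 1 in ['d', 'a', 'e'] -> ['a', 'd', 'e']
'a': index 0 in ['a', 'd', 'e'] -> ['a', 'd', 'e']
'e': index 2 in ['a', 'd', 'e'] -> ['e', 'a', 'd']
'a': index 1 in ['e', 'a', 'd'] -> ['a', 'e', 'd']


Output: [1, 0, 1, 0, 2, 1]


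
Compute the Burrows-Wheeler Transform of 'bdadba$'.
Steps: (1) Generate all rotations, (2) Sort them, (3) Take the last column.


Rotations (sorted):
  0: $bdadba -> last char: a
  1: a$bdadb -> last char: b
  2: adba$bd -> last char: d
  3: ba$bdad -> last char: d
  4: bdadba$ -> last char: $
  5: dadba$b -> last char: b
  6: dba$bda -> last char: a


BWT = abdd$ba


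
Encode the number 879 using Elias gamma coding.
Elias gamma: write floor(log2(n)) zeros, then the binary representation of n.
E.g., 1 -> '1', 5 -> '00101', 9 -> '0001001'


num_bits = floor(log2(879)) + 1 = 10
leading_zeros = num_bits - 1 = 9
binary(879) = 1101101111

Elias gamma(879) = '000000000' + '1101101111' = 0000000001101101111 (19 bits)


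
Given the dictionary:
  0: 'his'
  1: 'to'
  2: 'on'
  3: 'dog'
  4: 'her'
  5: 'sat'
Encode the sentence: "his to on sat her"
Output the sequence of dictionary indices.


Look up each word in the dictionary:
  'his' -> 0
  'to' -> 1
  'on' -> 2
  'sat' -> 5
  'her' -> 4

Encoded: [0, 1, 2, 5, 4]


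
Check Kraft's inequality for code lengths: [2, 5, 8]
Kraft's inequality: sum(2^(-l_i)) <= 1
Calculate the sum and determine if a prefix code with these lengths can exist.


Sum = 2^(-2) + 2^(-5) + 2^(-8)
    = 0.25 + 0.03125 + 0.00390625
    = 73/256 = 0.28515625
Since 0.28515625 <= 1, Kraft's inequality IS satisfied.
A prefix code with these lengths CAN exist.

Kraft sum = 0.28515625. Satisfied.


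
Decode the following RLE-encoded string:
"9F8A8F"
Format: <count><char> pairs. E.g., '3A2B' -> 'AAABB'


Expanding each <count><char> pair:
  9F -> 'FFFFFFFFF'
  8A -> 'AAAAAAAA'
  8F -> 'FFFFFFFF'

Decoded = FFFFFFFFFAAAAAAAAFFFFFFFF


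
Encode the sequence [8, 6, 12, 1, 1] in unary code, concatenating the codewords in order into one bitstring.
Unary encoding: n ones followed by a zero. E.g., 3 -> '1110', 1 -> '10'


Encode each number as n ones followed by a terminating 0:
  8 -> 111111110 (9 bits)
  6 -> 1111110 (7 bits)
  12 -> 1111111111110 (13 bits)
  1 -> 10 (2 bits)
  1 -> 10 (2 bits)
Total length = 9 + 7 + 13 + 2 + 2 = 33 bits.

Unary([8, 6, 12, 1, 1]) = 111111110111111011111111111101010 (33 bits)


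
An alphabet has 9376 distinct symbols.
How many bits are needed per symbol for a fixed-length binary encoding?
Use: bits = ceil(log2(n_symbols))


log2(9376) = 13.1948
Bracket: 2^13 = 8192 < 9376 <= 2^14 = 16384
So ceil(log2(9376)) = 14

bits = ceil(log2(9376)) = ceil(13.1948) = 14 bits


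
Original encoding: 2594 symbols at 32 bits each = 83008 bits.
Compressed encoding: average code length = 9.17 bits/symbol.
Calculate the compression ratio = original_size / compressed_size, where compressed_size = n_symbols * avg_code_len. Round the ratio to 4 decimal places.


original_size = n_symbols * orig_bits = 2594 * 32 = 83008 bits
compressed_size = n_symbols * avg_code_len = 2594 * 9.17 = 23786.98 bits
ratio = original_size / compressed_size = 83008 / 23786.98 = 3.4896

Compression ratio = 3.4896


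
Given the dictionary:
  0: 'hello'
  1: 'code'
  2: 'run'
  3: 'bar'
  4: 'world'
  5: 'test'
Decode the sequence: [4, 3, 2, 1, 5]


Look up each index in the dictionary:
  4 -> 'world'
  3 -> 'bar'
  2 -> 'run'
  1 -> 'code'
  5 -> 'test'

Decoded: "world bar run code test"


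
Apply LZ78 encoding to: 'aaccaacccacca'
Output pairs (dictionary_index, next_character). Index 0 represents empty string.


LZ78 encoding steps:
Dictionary: {0: ''}
Step 1: w='' (idx 0), next='a' -> output (0, 'a'), add 'a' as idx 1
Step 2: w='a' (idx 1), next='c' -> output (1, 'c'), add 'ac' as idx 2
Step 3: w='' (idx 0), next='c' -> output (0, 'c'), add 'c' as idx 3
Step 4: w='a' (idx 1), next='a' -> output (1, 'a'), add 'aa' as idx 4
Step 5: w='c' (idx 3), next='c' -> output (3, 'c'), add 'cc' as idx 5
Step 6: w='c' (idx 3), next='a' -> output (3, 'a'), add 'ca' as idx 6
Step 7: w='cc' (idx 5), next='a' -> output (5, 'a'), add 'cca' as idx 7


Encoded: [(0, 'a'), (1, 'c'), (0, 'c'), (1, 'a'), (3, 'c'), (3, 'a'), (5, 'a')]


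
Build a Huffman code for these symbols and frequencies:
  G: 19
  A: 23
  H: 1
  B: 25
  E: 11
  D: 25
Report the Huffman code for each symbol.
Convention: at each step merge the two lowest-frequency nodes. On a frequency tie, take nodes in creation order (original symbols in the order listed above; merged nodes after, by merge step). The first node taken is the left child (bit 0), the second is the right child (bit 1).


Huffman tree construction:
Step 1: Merge H(1) + E(11) = 12
Step 2: Merge (H+E)(12) + G(19) = 31
Step 3: Merge A(23) + B(25) = 48
Step 4: Merge D(25) + ((H+E)+G)(31) = 56
Step 5: Merge (A+B)(48) + (D+((H+E)+G))(56) = 104
Read each symbol's code off the tree from the root (left child = 0, right child = 1).

Codes:
  G: 111 (length 3)
  A: 00 (length 2)
  H: 1100 (length 4)
  B: 01 (length 2)
  E: 1101 (length 4)
  D: 10 (length 2)
Average code length: 251/104 = 2.4135 bits/symbol


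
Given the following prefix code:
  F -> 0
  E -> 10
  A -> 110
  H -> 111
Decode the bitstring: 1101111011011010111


Decoding step by step:
Bits 110 -> A
Bits 111 -> H
Bits 10 -> E
Bits 110 -> A
Bits 110 -> A
Bits 10 -> E
Bits 111 -> H


Decoded message: AHEAAEH


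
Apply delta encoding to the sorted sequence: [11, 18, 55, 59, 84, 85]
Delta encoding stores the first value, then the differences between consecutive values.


First value: 11
Deltas:
  18 - 11 = 7
  55 - 18 = 37
  59 - 55 = 4
  84 - 59 = 25
  85 - 84 = 1


Delta encoded: [11, 7, 37, 4, 25, 1]


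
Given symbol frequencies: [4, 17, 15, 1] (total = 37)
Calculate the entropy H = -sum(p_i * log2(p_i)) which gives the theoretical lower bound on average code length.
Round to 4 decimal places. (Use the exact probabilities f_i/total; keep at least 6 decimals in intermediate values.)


Per-symbol terms -p_i * log2(p_i) with p_i = f_i/37:
  p = 4/37 = 0.108108: log2(p) = -3.209453, -p*log2(p) = 0.346968
  p = 17/37 = 0.459459: log2(p) = -1.121991, -p*log2(p) = 0.515509
  p = 15/37 = 0.405405: log2(p) = -1.302563, -p*log2(p) = 0.528066
  p = 1/37 = 0.027027: log2(p) = -5.209453, -p*log2(p) = 0.140796
H = 0.346968 + 0.515509 + 0.528066 + 0.140796 = 1.531339

H = 1.5313 bits/symbol


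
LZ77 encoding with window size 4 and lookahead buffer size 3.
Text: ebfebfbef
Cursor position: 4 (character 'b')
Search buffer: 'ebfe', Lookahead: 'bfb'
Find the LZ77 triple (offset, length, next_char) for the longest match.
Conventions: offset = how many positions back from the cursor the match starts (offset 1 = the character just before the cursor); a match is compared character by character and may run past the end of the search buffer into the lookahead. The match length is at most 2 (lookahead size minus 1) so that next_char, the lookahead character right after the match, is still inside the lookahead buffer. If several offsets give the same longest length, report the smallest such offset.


Try each offset into the search buffer:
  offset=1 (pos 3, char 'e'): match length 0
  offset=2 (pos 2, char 'f'): match length 0
  offset=3 (pos 1, char 'b'): match length 2
  offset=4 (pos 0, char 'e'): match length 0
Longest match has length 2 at offset 3.
next_char = character at position 4 + 2 = 6 -> 'b'

Best match: offset=3, length=2 (matching 'bf' starting at position 1)
LZ77 triple: (3, 2, 'b')


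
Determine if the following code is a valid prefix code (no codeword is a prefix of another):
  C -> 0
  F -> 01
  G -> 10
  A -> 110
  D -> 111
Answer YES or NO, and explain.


Checking each pair (does one codeword prefix another?):
  C='0' vs F='01': prefix -- VIOLATION

NO -- this is NOT a valid prefix code. C (0) is a prefix of F (01).


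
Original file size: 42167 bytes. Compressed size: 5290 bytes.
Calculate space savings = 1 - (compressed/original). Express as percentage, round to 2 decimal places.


ratio = compressed/original = 5290/42167 = 0.125454
savings = 1 - ratio = 1 - 0.125454 = 0.874546
as a percentage: 0.874546 * 100 = 87.45%

Space savings = 1 - 5290/42167 = 87.45%


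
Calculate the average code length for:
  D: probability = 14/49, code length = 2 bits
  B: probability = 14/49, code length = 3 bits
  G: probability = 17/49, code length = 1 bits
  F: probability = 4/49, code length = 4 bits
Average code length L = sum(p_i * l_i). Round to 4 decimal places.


Weighted contributions p_i * l_i:
  D: (14/49) * 2 = 28/49
  B: (14/49) * 3 = 42/49
  G: (17/49) * 1 = 17/49
  F: (4/49) * 4 = 16/49
Sum = (28 + 42 + 17 + 16)/49 = 103/49

L = 103/49 = 2.1020 bits/symbol


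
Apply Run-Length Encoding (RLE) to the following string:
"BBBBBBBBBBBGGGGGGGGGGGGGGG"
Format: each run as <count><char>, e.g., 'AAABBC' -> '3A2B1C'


Scanning runs left to right:
  i=0: run of 'B' x 11 -> '11B'
  i=11: run of 'G' x 15 -> '15G'

RLE = 11B15G


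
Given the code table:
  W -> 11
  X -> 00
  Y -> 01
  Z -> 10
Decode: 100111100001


Decoding:
10 -> Z
01 -> Y
11 -> W
10 -> Z
00 -> X
01 -> Y


Result: ZYWZXY


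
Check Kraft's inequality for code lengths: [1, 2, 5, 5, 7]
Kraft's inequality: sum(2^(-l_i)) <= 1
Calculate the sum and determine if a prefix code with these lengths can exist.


Sum = 2^(-1) + 2^(-2) + 2^(-5) + 2^(-5) + 2^(-7)
    = 0.5 + 0.25 + 0.03125 + 0.03125 + 0.0078125
    = 105/128 = 0.8203125
Since 0.8203125 <= 1, Kraft's inequality IS satisfied.
A prefix code with these lengths CAN exist.

Kraft sum = 0.8203125. Satisfied.


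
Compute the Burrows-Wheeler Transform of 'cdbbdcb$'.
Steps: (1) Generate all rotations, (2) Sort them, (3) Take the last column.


Rotations (sorted):
  0: $cdbbdcb -> last char: b
  1: b$cdbbdc -> last char: c
  2: bbdcb$cd -> last char: d
  3: bdcb$cdb -> last char: b
  4: cb$cdbbd -> last char: d
  5: cdbbdcb$ -> last char: $
  6: dbbdcb$c -> last char: c
  7: dcb$cdbb -> last char: b


BWT = bcdbd$cb


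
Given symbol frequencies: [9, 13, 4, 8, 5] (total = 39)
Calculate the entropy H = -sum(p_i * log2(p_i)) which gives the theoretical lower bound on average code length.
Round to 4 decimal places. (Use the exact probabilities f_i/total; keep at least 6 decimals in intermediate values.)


Per-symbol terms -p_i * log2(p_i) with p_i = f_i/39:
  p = 9/39 = 0.230769: log2(p) = -2.115477, -p*log2(p) = 0.488187
  p = 13/39 = 0.333333: log2(p) = -1.584963, -p*log2(p) = 0.528321
  p = 4/39 = 0.102564: log2(p) = -3.285402, -p*log2(p) = 0.336964
  p = 8/39 = 0.205128: log2(p) = -2.285402, -p*log2(p) = 0.468800
  p = 5/39 = 0.128205: log2(p) = -2.963474, -p*log2(p) = 0.379933
H = 0.488187 + 0.528321 + 0.336964 + 0.468800 + 0.379933 = 2.202205

H = 2.2022 bits/symbol


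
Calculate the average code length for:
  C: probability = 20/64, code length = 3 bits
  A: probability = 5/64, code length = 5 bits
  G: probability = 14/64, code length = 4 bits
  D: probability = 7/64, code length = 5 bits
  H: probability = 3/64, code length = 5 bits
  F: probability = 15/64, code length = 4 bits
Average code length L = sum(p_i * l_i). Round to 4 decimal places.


Weighted contributions p_i * l_i:
  C: (20/64) * 3 = 60/64
  A: (5/64) * 5 = 25/64
  G: (14/64) * 4 = 56/64
  D: (7/64) * 5 = 35/64
  H: (3/64) * 5 = 15/64
  F: (15/64) * 4 = 60/64
Sum = (60 + 25 + 56 + 35 + 15 + 60)/64 = 251/64

L = 251/64 = 3.9219 bits/symbol


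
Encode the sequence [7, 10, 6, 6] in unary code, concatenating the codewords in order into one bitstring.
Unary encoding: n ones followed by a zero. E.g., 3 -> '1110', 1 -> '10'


Encode each number as n ones followed by a terminating 0:
  7 -> 11111110 (8 bits)
  10 -> 11111111110 (11 bits)
  6 -> 1111110 (7 bits)
  6 -> 1111110 (7 bits)
Total length = 8 + 11 + 7 + 7 = 33 bits.

Unary([7, 10, 6, 6]) = 111111101111111111011111101111110 (33 bits)


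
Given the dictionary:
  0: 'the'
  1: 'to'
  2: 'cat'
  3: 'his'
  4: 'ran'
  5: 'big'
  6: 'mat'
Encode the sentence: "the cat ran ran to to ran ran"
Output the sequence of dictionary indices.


Look up each word in the dictionary:
  'the' -> 0
  'cat' -> 2
  'ran' -> 4
  'ran' -> 4
  'to' -> 1
  'to' -> 1
  'ran' -> 4
  'ran' -> 4

Encoded: [0, 2, 4, 4, 1, 1, 4, 4]


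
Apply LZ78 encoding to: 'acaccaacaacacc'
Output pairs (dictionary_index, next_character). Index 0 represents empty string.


LZ78 encoding steps:
Dictionary: {0: ''}
Step 1: w='' (idx 0), next='a' -> output (0, 'a'), add 'a' as idx 1
Step 2: w='' (idx 0), next='c' -> output (0, 'c'), add 'c' as idx 2
Step 3: w='a' (idx 1), next='c' -> output (1, 'c'), add 'ac' as idx 3
Step 4: w='c' (idx 2), next='a' -> output (2, 'a'), add 'ca' as idx 4
Step 5: w='ac' (idx 3), next='a' -> output (3, 'a'), add 'aca' as idx 5
Step 6: w='aca' (idx 5), next='c' -> output (5, 'c'), add 'acac' as idx 6
Step 7: w='c' (idx 2), end of input -> output (2, '')


Encoded: [(0, 'a'), (0, 'c'), (1, 'c'), (2, 'a'), (3, 'a'), (5, 'c'), (2, '')]


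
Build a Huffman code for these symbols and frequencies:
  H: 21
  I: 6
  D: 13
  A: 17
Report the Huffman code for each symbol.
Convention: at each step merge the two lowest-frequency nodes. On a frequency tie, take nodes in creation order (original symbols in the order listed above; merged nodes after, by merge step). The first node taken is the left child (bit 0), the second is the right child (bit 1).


Huffman tree construction:
Step 1: Merge I(6) + D(13) = 19
Step 2: Merge A(17) + (I+D)(19) = 36
Step 3: Merge H(21) + (A+(I+D))(36) = 57
Read each symbol's code off the tree from the root (left child = 0, right child = 1).

Codes:
  H: 0 (length 1)
  I: 110 (length 3)
  D: 111 (length 3)
  A: 10 (length 2)
Average code length: 112/57 = 1.9649 bits/symbol


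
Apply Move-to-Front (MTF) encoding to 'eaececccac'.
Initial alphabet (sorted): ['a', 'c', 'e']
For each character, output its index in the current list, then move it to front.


MTF encoding:
'e': index 2 in ['a', 'c', 'e'] -> ['e', 'a', 'c']
'a': index 1 in ['e', 'a', 'c'] -> ['a', 'e', 'c']
'e': index 1 in ['a', 'e', 'c'] -> ['e', 'a', 'c']
'c': index 2 in ['e', 'a', 'c'] -> ['c', 'e', 'a']
'e': index 1 in ['c', 'e', 'a'] -> ['e', 'c', 'a']
'c': index 1 in ['e', 'c', 'a'] -> ['c', 'e', 'a']
'c': index 0 in ['c', 'e', 'a'] -> ['c', 'e', 'a']
'c': index 0 in ['c', 'e', 'a'] -> ['c', 'e', 'a']
'a': index 2 in ['c', 'e', 'a'] -> ['a', 'c', 'e']
'c': index 1 in ['a', 'c', 'e'] -> ['c', 'a', 'e']


Output: [2, 1, 1, 2, 1, 1, 0, 0, 2, 1]


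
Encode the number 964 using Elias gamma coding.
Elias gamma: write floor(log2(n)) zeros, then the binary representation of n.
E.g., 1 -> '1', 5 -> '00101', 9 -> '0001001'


num_bits = floor(log2(964)) + 1 = 10
leading_zeros = num_bits - 1 = 9
binary(964) = 1111000100

Elias gamma(964) = '000000000' + '1111000100' = 0000000001111000100 (19 bits)


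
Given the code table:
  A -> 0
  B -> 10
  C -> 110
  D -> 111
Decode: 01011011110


Decoding:
0 -> A
10 -> B
110 -> C
111 -> D
10 -> B


Result: ABCDB


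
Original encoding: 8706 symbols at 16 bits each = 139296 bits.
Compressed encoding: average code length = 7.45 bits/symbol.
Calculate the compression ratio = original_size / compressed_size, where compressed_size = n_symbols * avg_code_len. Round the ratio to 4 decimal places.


original_size = n_symbols * orig_bits = 8706 * 16 = 139296 bits
compressed_size = n_symbols * avg_code_len = 8706 * 7.45 = 64859.7 bits
ratio = original_size / compressed_size = 139296 / 64859.7 = 2.1477

Compression ratio = 2.1477


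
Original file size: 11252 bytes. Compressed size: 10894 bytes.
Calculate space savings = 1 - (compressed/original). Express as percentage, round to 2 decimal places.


ratio = compressed/original = 10894/11252 = 0.968183
savings = 1 - ratio = 1 - 0.968183 = 0.031817
as a percentage: 0.031817 * 100 = 3.18%

Space savings = 1 - 10894/11252 = 3.18%


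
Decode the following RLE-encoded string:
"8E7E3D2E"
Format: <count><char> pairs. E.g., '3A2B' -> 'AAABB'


Expanding each <count><char> pair:
  8E -> 'EEEEEEEE'
  7E -> 'EEEEEEE'
  3D -> 'DDD'
  2E -> 'EE'

Decoded = EEEEEEEEEEEEEEEDDDEE


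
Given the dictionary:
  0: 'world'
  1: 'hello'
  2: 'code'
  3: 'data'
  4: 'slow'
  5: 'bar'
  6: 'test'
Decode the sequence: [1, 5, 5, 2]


Look up each index in the dictionary:
  1 -> 'hello'
  5 -> 'bar'
  5 -> 'bar'
  2 -> 'code'

Decoded: "hello bar bar code"


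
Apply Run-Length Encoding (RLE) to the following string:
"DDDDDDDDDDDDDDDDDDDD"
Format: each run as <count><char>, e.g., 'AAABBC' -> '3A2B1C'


Scanning runs left to right:
  i=0: run of 'D' x 20 -> '20D'

RLE = 20D


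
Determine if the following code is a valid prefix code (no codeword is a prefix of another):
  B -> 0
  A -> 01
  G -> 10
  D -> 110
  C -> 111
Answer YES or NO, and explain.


Checking each pair (does one codeword prefix another?):
  B='0' vs A='01': prefix -- VIOLATION

NO -- this is NOT a valid prefix code. B (0) is a prefix of A (01).


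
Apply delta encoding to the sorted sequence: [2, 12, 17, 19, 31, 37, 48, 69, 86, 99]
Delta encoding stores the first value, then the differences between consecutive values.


First value: 2
Deltas:
  12 - 2 = 10
  17 - 12 = 5
  19 - 17 = 2
  31 - 19 = 12
  37 - 31 = 6
  48 - 37 = 11
  69 - 48 = 21
  86 - 69 = 17
  99 - 86 = 13


Delta encoded: [2, 10, 5, 2, 12, 6, 11, 21, 17, 13]


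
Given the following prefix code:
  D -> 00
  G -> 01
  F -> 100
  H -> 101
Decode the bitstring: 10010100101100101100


Decoding step by step:
Bits 100 -> F
Bits 101 -> H
Bits 00 -> D
Bits 101 -> H
Bits 100 -> F
Bits 101 -> H
Bits 100 -> F


Decoded message: FHDHFHF


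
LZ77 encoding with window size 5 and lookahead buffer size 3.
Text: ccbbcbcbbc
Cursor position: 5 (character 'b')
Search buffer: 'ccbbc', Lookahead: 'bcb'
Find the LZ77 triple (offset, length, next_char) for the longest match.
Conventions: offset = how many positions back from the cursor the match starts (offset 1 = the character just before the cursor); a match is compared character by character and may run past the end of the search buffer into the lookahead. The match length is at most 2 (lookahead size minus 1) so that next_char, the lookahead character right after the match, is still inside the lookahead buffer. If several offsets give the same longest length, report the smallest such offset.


Try each offset into the search buffer:
  offset=1 (pos 4, char 'c'): match length 0
  offset=2 (pos 3, char 'b'): match length 2
  offset=3 (pos 2, char 'b'): match length 1
  offset=4 (pos 1, char 'c'): match length 0
  offset=5 (pos 0, char 'c'): match length 0
Longest match has length 2 at offset 2.
next_char = character at position 5 + 2 = 7 -> 'b'

Best match: offset=2, length=2 (matching 'bc' starting at position 3)
LZ77 triple: (2, 2, 'b')


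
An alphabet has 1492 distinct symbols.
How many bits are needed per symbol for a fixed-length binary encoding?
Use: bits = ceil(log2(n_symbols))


log2(1492) = 10.543
Bracket: 2^10 = 1024 < 1492 <= 2^11 = 2048
So ceil(log2(1492)) = 11

bits = ceil(log2(1492)) = ceil(10.543) = 11 bits


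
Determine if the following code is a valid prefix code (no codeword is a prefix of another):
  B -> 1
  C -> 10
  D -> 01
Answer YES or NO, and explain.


Checking each pair (does one codeword prefix another?):
  B='1' vs C='10': prefix -- VIOLATION

NO -- this is NOT a valid prefix code. B (1) is a prefix of C (10).


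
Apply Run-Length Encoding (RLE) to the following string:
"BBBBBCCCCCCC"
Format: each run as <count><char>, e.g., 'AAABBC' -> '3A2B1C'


Scanning runs left to right:
  i=0: run of 'B' x 5 -> '5B'
  i=5: run of 'C' x 7 -> '7C'

RLE = 5B7C


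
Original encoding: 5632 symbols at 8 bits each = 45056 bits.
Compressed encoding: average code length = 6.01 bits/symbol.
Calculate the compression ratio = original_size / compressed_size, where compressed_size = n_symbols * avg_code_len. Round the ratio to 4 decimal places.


original_size = n_symbols * orig_bits = 5632 * 8 = 45056 bits
compressed_size = n_symbols * avg_code_len = 5632 * 6.01 = 33848.32 bits
ratio = original_size / compressed_size = 45056 / 33848.32 = 1.3311

Compression ratio = 1.3311


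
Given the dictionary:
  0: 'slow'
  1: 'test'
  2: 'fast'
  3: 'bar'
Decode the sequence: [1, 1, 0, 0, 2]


Look up each index in the dictionary:
  1 -> 'test'
  1 -> 'test'
  0 -> 'slow'
  0 -> 'slow'
  2 -> 'fast'

Decoded: "test test slow slow fast"


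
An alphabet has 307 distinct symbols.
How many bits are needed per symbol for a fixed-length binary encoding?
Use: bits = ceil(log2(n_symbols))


log2(307) = 8.2621
Bracket: 2^8 = 256 < 307 <= 2^9 = 512
So ceil(log2(307)) = 9

bits = ceil(log2(307)) = ceil(8.2621) = 9 bits


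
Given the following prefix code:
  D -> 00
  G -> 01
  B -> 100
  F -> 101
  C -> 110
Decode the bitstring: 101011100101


Decoding step by step:
Bits 101 -> F
Bits 01 -> G
Bits 110 -> C
Bits 01 -> G
Bits 01 -> G


Decoded message: FGCGG


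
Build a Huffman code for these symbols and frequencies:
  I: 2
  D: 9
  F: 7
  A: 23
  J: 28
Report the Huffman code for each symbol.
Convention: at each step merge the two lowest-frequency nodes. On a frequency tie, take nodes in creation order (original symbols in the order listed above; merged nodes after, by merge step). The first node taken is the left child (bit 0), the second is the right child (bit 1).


Huffman tree construction:
Step 1: Merge I(2) + F(7) = 9
Step 2: Merge D(9) + (I+F)(9) = 18
Step 3: Merge (D+(I+F))(18) + A(23) = 41
Step 4: Merge J(28) + ((D+(I+F))+A)(41) = 69
Read each symbol's code off the tree from the root (left child = 0, right child = 1).

Codes:
  I: 1010 (length 4)
  D: 100 (length 3)
  F: 1011 (length 4)
  A: 11 (length 2)
  J: 0 (length 1)
Average code length: 137/69 = 1.9855 bits/symbol


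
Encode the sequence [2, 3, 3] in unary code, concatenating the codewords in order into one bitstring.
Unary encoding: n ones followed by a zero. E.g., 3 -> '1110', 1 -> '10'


Encode each number as n ones followed by a terminating 0:
  2 -> 110 (3 bits)
  3 -> 1110 (4 bits)
  3 -> 1110 (4 bits)
Total length = 3 + 4 + 4 = 11 bits.

Unary([2, 3, 3]) = 11011101110 (11 bits)


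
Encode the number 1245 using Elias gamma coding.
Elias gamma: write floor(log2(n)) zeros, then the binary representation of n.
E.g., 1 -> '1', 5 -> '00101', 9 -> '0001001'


num_bits = floor(log2(1245)) + 1 = 11
leading_zeros = num_bits - 1 = 10
binary(1245) = 10011011101

Elias gamma(1245) = '0000000000' + '10011011101' = 000000000010011011101 (21 bits)


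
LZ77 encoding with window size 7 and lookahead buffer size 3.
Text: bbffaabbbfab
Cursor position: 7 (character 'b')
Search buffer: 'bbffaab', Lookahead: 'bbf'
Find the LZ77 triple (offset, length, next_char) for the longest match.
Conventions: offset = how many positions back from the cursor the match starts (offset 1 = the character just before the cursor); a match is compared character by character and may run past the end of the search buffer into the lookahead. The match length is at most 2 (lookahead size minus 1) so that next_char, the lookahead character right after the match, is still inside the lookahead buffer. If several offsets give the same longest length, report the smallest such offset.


Try each offset into the search buffer:
  offset=1 (pos 6, char 'b'): match length 2
  offset=2 (pos 5, char 'a'): match length 0
  offset=3 (pos 4, char 'a'): match length 0
  offset=4 (pos 3, char 'f'): match length 0
  offset=5 (pos 2, char 'f'): match length 0
  offset=6 (pos 1, char 'b'): match length 1
  offset=7 (pos 0, char 'b'): match length 2
Longest match has length 2, found at offsets 1, 7; take the smallest, offset 1.
next_char = character at position 7 + 2 = 9 -> 'f'

Best match: offset=1, length=2 (matching 'bb' starting at position 6)
LZ77 triple: (1, 2, 'f')


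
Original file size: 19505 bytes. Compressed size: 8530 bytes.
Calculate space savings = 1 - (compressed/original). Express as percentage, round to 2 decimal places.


ratio = compressed/original = 8530/19505 = 0.437324
savings = 1 - ratio = 1 - 0.437324 = 0.562676
as a percentage: 0.562676 * 100 = 56.27%

Space savings = 1 - 8530/19505 = 56.27%


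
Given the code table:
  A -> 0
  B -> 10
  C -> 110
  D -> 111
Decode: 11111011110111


Decoding:
111 -> D
110 -> C
111 -> D
10 -> B
111 -> D


Result: DCDBD


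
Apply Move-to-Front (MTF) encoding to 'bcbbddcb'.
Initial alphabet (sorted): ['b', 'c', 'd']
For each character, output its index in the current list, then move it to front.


MTF encoding:
'b': index 0 in ['b', 'c', 'd'] -> ['b', 'c', 'd']
'c': index 1 in ['b', 'c', 'd'] -> ['c', 'b', 'd']
'b': index 1 in ['c', 'b', 'd'] -> ['b', 'c', 'd']
'b': index 0 in ['b', 'c', 'd'] -> ['b', 'c', 'd']
'd': index 2 in ['b', 'c', 'd'] -> ['d', 'b', 'c']
'd': index 0 in ['d', 'b', 'c'] -> ['d', 'b', 'c']
'c': index 2 in ['d', 'b', 'c'] -> ['c', 'd', 'b']
'b': index 2 in ['c', 'd', 'b'] -> ['b', 'c', 'd']


Output: [0, 1, 1, 0, 2, 0, 2, 2]


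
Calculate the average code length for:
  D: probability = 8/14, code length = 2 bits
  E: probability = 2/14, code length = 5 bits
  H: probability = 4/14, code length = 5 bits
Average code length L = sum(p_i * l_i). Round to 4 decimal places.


Weighted contributions p_i * l_i:
  D: (8/14) * 2 = 16/14
  E: (2/14) * 5 = 10/14
  H: (4/14) * 5 = 20/14
Sum = (16 + 10 + 20)/14 = 46/14

L = 46/14 = 3.2857 bits/symbol


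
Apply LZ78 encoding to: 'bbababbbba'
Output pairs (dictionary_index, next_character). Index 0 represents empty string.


LZ78 encoding steps:
Dictionary: {0: ''}
Step 1: w='' (idx 0), next='b' -> output (0, 'b'), add 'b' as idx 1
Step 2: w='b' (idx 1), next='a' -> output (1, 'a'), add 'ba' as idx 2
Step 3: w='ba' (idx 2), next='b' -> output (2, 'b'), add 'bab' as idx 3
Step 4: w='b' (idx 1), next='b' -> output (1, 'b'), add 'bb' as idx 4
Step 5: w='ba' (idx 2), end of input -> output (2, '')


Encoded: [(0, 'b'), (1, 'a'), (2, 'b'), (1, 'b'), (2, '')]


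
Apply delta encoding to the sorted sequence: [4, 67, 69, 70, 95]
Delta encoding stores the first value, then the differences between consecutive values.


First value: 4
Deltas:
  67 - 4 = 63
  69 - 67 = 2
  70 - 69 = 1
  95 - 70 = 25


Delta encoded: [4, 63, 2, 1, 25]


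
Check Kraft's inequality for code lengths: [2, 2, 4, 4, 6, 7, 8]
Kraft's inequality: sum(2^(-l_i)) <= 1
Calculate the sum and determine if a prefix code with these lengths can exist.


Sum = 2^(-2) + 2^(-2) + 2^(-4) + 2^(-4) + 2^(-6) + 2^(-7) + 2^(-8)
    = 0.25 + 0.25 + 0.0625 + 0.0625 + 0.015625 + 0.0078125 + 0.00390625
    = 167/256 = 0.65234375
Since 0.65234375 <= 1, Kraft's inequality IS satisfied.
A prefix code with these lengths CAN exist.

Kraft sum = 0.65234375. Satisfied.


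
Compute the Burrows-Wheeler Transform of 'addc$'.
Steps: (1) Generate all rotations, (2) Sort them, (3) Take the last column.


Rotations (sorted):
  0: $addc -> last char: c
  1: addc$ -> last char: $
  2: c$add -> last char: d
  3: dc$ad -> last char: d
  4: ddc$a -> last char: a


BWT = c$dda


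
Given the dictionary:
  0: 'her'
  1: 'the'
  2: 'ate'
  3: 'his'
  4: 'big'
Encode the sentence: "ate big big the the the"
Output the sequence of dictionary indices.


Look up each word in the dictionary:
  'ate' -> 2
  'big' -> 4
  'big' -> 4
  'the' -> 1
  'the' -> 1
  'the' -> 1

Encoded: [2, 4, 4, 1, 1, 1]


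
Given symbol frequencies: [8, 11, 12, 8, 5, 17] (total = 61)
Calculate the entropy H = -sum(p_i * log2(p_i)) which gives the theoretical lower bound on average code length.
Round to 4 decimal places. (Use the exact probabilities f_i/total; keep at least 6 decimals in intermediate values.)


Per-symbol terms -p_i * log2(p_i) with p_i = f_i/61:
  p = 8/61 = 0.131148: log2(p) = -2.930737, -p*log2(p) = 0.384359
  p = 11/61 = 0.180328: log2(p) = -2.471306, -p*log2(p) = 0.445645
  p = 12/61 = 0.196721: log2(p) = -2.345775, -p*log2(p) = 0.461464
  p = 8/61 = 0.131148: log2(p) = -2.930737, -p*log2(p) = 0.384359
  p = 5/61 = 0.081967: log2(p) = -3.608809, -p*log2(p) = 0.295804
  p = 17/61 = 0.278689: log2(p) = -1.843274, -p*log2(p) = 0.513699
H = 0.384359 + 0.445645 + 0.461464 + 0.384359 + 0.295804 + 0.513699 = 2.485330

H = 2.4853 bits/symbol


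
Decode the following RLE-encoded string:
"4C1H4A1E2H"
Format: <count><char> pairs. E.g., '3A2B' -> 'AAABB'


Expanding each <count><char> pair:
  4C -> 'CCCC'
  1H -> 'H'
  4A -> 'AAAA'
  1E -> 'E'
  2H -> 'HH'

Decoded = CCCCHAAAAEHH


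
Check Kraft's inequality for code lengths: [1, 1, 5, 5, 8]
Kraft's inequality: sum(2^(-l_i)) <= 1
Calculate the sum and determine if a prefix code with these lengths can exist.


Sum = 2^(-1) + 2^(-1) + 2^(-5) + 2^(-5) + 2^(-8)
    = 0.5 + 0.5 + 0.03125 + 0.03125 + 0.00390625
    = 273/256 = 1.06640625
Since 1.06640625 > 1, Kraft's inequality is NOT satisfied.
A prefix code with these lengths CANNOT exist.

Kraft sum = 1.06640625. Not satisfied.


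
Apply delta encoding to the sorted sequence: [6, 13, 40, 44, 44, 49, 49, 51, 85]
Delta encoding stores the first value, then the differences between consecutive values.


First value: 6
Deltas:
  13 - 6 = 7
  40 - 13 = 27
  44 - 40 = 4
  44 - 44 = 0
  49 - 44 = 5
  49 - 49 = 0
  51 - 49 = 2
  85 - 51 = 34


Delta encoded: [6, 7, 27, 4, 0, 5, 0, 2, 34]


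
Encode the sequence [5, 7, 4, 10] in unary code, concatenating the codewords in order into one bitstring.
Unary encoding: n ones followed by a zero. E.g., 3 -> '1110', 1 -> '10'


Encode each number as n ones followed by a terminating 0:
  5 -> 111110 (6 bits)
  7 -> 11111110 (8 bits)
  4 -> 11110 (5 bits)
  10 -> 11111111110 (11 bits)
Total length = 6 + 8 + 5 + 11 = 30 bits.

Unary([5, 7, 4, 10]) = 111110111111101111011111111110 (30 bits)


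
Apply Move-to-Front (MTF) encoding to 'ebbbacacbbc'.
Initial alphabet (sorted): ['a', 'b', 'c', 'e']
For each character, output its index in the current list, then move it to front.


MTF encoding:
'e': index 3 in ['a', 'b', 'c', 'e'] -> ['e', 'a', 'b', 'c']
'b': index 2 in ['e', 'a', 'b', 'c'] -> ['b', 'e', 'a', 'c']
'b': index 0 in ['b', 'e', 'a', 'c'] -> ['b', 'e', 'a', 'c']
'b': index 0 in ['b', 'e', 'a', 'c'] -> ['b', 'e', 'a', 'c']
'a': index 2 in ['b', 'e', 'a', 'c'] -> ['a', 'b', 'e', 'c']
'c': index 3 in ['a', 'b', 'e', 'c'] -> ['c', 'a', 'b', 'e']
'a': index 1 in ['c', 'a', 'b', 'e'] -> ['a', 'c', 'b', 'e']
'c': index 1 in ['a', 'c', 'b', 'e'] -> ['c', 'a', 'b', 'e']
'b': index 2 in ['c', 'a', 'b', 'e'] -> ['b', 'c', 'a', 'e']
'b': index 0 in ['b', 'c', 'a', 'e'] -> ['b', 'c', 'a', 'e']
'c': index 1 in ['b', 'c', 'a', 'e'] -> ['c', 'b', 'a', 'e']


Output: [3, 2, 0, 0, 2, 3, 1, 1, 2, 0, 1]


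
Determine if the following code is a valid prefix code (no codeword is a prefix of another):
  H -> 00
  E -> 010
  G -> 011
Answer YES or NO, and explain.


Checking each pair (does one codeword prefix another?):
  H='00' vs E='010': no prefix
  H='00' vs G='011': no prefix
  E='010' vs H='00': no prefix
  E='010' vs G='011': no prefix
  G='011' vs H='00': no prefix
  G='011' vs E='010': no prefix
No violation found over all pairs.

YES -- this is a valid prefix code. No codeword is a prefix of any other codeword.


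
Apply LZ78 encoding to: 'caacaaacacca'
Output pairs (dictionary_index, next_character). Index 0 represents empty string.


LZ78 encoding steps:
Dictionary: {0: ''}
Step 1: w='' (idx 0), next='c' -> output (0, 'c'), add 'c' as idx 1
Step 2: w='' (idx 0), next='a' -> output (0, 'a'), add 'a' as idx 2
Step 3: w='a' (idx 2), next='c' -> output (2, 'c'), add 'ac' as idx 3
Step 4: w='a' (idx 2), next='a' -> output (2, 'a'), add 'aa' as idx 4
Step 5: w='ac' (idx 3), next='a' -> output (3, 'a'), add 'aca' as idx 5
Step 6: w='c' (idx 1), next='c' -> output (1, 'c'), add 'cc' as idx 6
Step 7: w='a' (idx 2), end of input -> output (2, '')


Encoded: [(0, 'c'), (0, 'a'), (2, 'c'), (2, 'a'), (3, 'a'), (1, 'c'), (2, '')]


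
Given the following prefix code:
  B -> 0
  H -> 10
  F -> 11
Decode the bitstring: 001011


Decoding step by step:
Bits 0 -> B
Bits 0 -> B
Bits 10 -> H
Bits 11 -> F


Decoded message: BBHF


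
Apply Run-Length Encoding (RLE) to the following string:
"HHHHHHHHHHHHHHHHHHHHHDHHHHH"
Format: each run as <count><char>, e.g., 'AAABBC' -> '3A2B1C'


Scanning runs left to right:
  i=0: run of 'H' x 21 -> '21H'
  i=21: run of 'D' x 1 -> '1D'
  i=22: run of 'H' x 5 -> '5H'

RLE = 21H1D5H


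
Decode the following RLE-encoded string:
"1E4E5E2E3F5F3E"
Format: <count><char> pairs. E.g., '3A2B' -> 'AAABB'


Expanding each <count><char> pair:
  1E -> 'E'
  4E -> 'EEEE'
  5E -> 'EEEEE'
  2E -> 'EE'
  3F -> 'FFF'
  5F -> 'FFFFF'
  3E -> 'EEE'

Decoded = EEEEEEEEEEEEFFFFFFFFEEE


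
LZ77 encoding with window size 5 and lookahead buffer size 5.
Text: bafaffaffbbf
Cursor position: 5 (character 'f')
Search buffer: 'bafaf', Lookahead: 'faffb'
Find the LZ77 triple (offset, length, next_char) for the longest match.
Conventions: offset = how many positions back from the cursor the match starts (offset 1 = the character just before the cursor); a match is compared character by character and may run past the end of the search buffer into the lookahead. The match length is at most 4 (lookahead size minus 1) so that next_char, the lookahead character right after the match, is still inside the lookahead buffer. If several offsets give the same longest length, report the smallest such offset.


Try each offset into the search buffer:
  offset=1 (pos 4, char 'f'): match length 1
  offset=2 (pos 3, char 'a'): match length 0
  offset=3 (pos 2, char 'f'): match length 4
  offset=4 (pos 1, char 'a'): match length 0
  offset=5 (pos 0, char 'b'): match length 0
Longest match has length 4 at offset 3.
next_char = character at position 5 + 4 = 9 -> 'b'

Best match: offset=3, length=4 (matching 'faff' starting at position 2)
LZ77 triple: (3, 4, 'b')


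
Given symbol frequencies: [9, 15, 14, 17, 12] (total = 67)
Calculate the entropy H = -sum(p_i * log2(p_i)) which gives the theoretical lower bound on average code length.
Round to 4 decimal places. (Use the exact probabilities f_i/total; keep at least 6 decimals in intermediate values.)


Per-symbol terms -p_i * log2(p_i) with p_i = f_i/67:
  p = 9/67 = 0.134328: log2(p) = -2.896164, -p*log2(p) = 0.389037
  p = 15/67 = 0.223881: log2(p) = -2.159199, -p*log2(p) = 0.483403
  p = 14/67 = 0.208955: log2(p) = -2.258734, -p*log2(p) = 0.471974
  p = 17/67 = 0.253731: log2(p) = -1.978626, -p*log2(p) = 0.502040
  p = 12/67 = 0.179104: log2(p) = -2.481127, -p*log2(p) = 0.444381
H = 0.389037 + 0.483403 + 0.471974 + 0.502040 + 0.444381 = 2.290835

H = 2.2908 bits/symbol


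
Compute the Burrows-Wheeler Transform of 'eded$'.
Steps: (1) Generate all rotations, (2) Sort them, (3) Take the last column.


Rotations (sorted):
  0: $eded -> last char: d
  1: d$ede -> last char: e
  2: ded$e -> last char: e
  3: ed$ed -> last char: d
  4: eded$ -> last char: $


BWT = deed$


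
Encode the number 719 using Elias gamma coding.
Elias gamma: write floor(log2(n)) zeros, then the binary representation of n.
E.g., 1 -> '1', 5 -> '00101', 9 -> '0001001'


num_bits = floor(log2(719)) + 1 = 10
leading_zeros = num_bits - 1 = 9
binary(719) = 1011001111

Elias gamma(719) = '000000000' + '1011001111' = 0000000001011001111 (19 bits)


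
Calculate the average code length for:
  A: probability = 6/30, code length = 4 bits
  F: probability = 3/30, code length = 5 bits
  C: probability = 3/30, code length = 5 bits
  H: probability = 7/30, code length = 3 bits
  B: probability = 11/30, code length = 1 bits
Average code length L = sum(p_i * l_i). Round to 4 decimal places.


Weighted contributions p_i * l_i:
  A: (6/30) * 4 = 24/30
  F: (3/30) * 5 = 15/30
  C: (3/30) * 5 = 15/30
  H: (7/30) * 3 = 21/30
  B: (11/30) * 1 = 11/30
Sum = (24 + 15 + 15 + 21 + 11)/30 = 86/30

L = 86/30 = 2.8667 bits/symbol


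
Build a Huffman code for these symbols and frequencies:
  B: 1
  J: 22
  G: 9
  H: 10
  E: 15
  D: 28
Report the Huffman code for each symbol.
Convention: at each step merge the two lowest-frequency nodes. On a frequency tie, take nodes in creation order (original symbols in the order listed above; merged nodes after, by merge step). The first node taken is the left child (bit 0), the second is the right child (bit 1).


Huffman tree construction:
Step 1: Merge B(1) + G(9) = 10
Step 2: Merge H(10) + (B+G)(10) = 20
Step 3: Merge E(15) + (H+(B+G))(20) = 35
Step 4: Merge J(22) + D(28) = 50
Step 5: Merge (E+(H+(B+G)))(35) + (J+D)(50) = 85
Read each symbol's code off the tree from the root (left child = 0, right child = 1).

Codes:
  B: 0110 (length 4)
  J: 10 (length 2)
  G: 0111 (length 4)
  H: 010 (length 3)
  E: 00 (length 2)
  D: 11 (length 2)
Average code length: 200/85 = 2.3529 bits/symbol


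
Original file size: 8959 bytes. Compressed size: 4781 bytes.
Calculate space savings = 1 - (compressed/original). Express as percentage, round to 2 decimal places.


ratio = compressed/original = 4781/8959 = 0.533653
savings = 1 - ratio = 1 - 0.533653 = 0.466347
as a percentage: 0.466347 * 100 = 46.63%

Space savings = 1 - 4781/8959 = 46.63%


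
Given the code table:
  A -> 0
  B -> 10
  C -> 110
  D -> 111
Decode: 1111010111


Decoding:
111 -> D
10 -> B
10 -> B
111 -> D


Result: DBBD


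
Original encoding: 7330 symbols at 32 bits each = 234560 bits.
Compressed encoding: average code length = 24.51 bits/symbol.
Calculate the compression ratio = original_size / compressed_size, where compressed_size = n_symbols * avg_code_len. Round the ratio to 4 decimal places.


original_size = n_symbols * orig_bits = 7330 * 32 = 234560 bits
compressed_size = n_symbols * avg_code_len = 7330 * 24.51 = 179658.3 bits
ratio = original_size / compressed_size = 234560 / 179658.3 = 1.3056

Compression ratio = 1.3056


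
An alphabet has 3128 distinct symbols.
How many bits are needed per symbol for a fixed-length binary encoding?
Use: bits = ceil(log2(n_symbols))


log2(3128) = 11.611
Bracket: 2^11 = 2048 < 3128 <= 2^12 = 4096
So ceil(log2(3128)) = 12

bits = ceil(log2(3128)) = ceil(11.611) = 12 bits


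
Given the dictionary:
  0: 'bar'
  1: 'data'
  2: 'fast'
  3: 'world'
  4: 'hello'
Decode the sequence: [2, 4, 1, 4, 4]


Look up each index in the dictionary:
  2 -> 'fast'
  4 -> 'hello'
  1 -> 'data'
  4 -> 'hello'
  4 -> 'hello'

Decoded: "fast hello data hello hello"
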